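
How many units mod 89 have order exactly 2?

φ(89) = 89 − 1 = 88 = 2^3 · 11.
(Z/89Z)^× is cyclic (|G| = 88); a cyclic group of order m has exactly φ(d) elements of each order d | m, and none otherwise.
2 | 88, and φ(2) = 2 − 1 = 1.

1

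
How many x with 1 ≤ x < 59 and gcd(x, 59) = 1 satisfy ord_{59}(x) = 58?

28

φ(59) = 59 − 1 = 58 = 2 · 29.
In a cyclic group of order 58, there are φ(d) elements of order d for each divisor d of 58, and zero for non-divisors.
58 = 2 · 29 divides 58, and φ(58) = 28.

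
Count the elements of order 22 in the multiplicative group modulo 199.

10

φ(199) = 199 − 1 = 198 = 2 · 3^2 · 11.
(Z/199Z)^× is cyclic (|G| = 198); a cyclic group of order m has exactly φ(d) elements of each order d | m, and none otherwise.
22 = 2 · 11 divides 198, and φ(22) = 10.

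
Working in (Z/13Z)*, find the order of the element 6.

The order of 6 must divide φ(13) = 13 − 1 = 12 = 2^2 · 3.
Divisors of 12: 1, 2, 3, 4, 6, 12.
Evaluate successive powers at the divisors of 12:
6^1 ≡ 6
6^2 ≡ 10
6^3 ≡ 8
6^4 ≡ 9
6^6 ≡ 12
6^12 ≡ 1
The smallest such exponent is 12, so the order of 6 is 12.

12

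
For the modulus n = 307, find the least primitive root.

φ(307) = 307 − 1 = 306 = 2 · 3^2 · 17.
Test candidates g = 2, 3, … against the prime factors q ∈ {2, 3, 17} of φ(307): g is a generator iff g^(306/q) ≢ 1 for every such q.
g = 2: 2^153 ≡ 306; 2^102 ≡ 1 — hits 1, so not a primitive root.
g = 3: 3^153 ≡ 306; 3^102 ≡ 1 — hits 1, so not a primitive root.
g = 4: 4^153 ≡ 1 — hits 1, so not a primitive root.
g = 5: 5^153 ≡ 306; 5^102 ≡ 289; 5^18 ≡ 81 — none is 1, so 5 is a primitive root.
The smallest primitive root modulo 307 is 5.

5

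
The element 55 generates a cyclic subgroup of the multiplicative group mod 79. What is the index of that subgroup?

26

Since 55 ∈ (Z/79Z)^×, its order divides φ(79) = 79 − 1 = 78 = 2 · 3 · 13.
Divisors of 78: 1, 2, 3, 6, 13, 26, 39, 78.
Evaluate successive powers at the divisors of 78:
55^1 ≡ 55
55^2 ≡ 23
55^3 ≡ 1
So ord_79(55) = 3, hence |⟨55⟩| = 3.
[(Z/79Z)^× : ⟨55⟩] = 78/3 = 26.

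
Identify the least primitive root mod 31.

3

φ(31) = 31 − 1 = 30 = 2 · 3 · 5.
Test candidates g = 2, 3, … against the prime factors q ∈ {2, 3, 5} of φ(31): g is a generator iff g^(30/q) ≢ 1 for every such q.
g = 2: 2^15 ≡ 1 — hits 1, so not a primitive root.
g = 3: 3^15 ≡ 30; 3^10 ≡ 25; 3^6 ≡ 16 — none is 1, so 3 is a primitive root.
The smallest primitive root modulo 31 is 3.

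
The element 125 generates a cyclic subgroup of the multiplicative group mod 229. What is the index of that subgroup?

6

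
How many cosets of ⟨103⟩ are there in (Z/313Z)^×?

By Lagrange's theorem, ord_313(103) divides φ(313) = 313 − 1 = 312 = 2^3 · 3 · 13.
Divisors of 312: 1, 2, 3, 4, 6, 8, 12, 13, 24, 26, 39, 52, 78, 104, 156, 312.
Check 103^d mod 313 for each divisor in increasing order:
103^1 ≡ 103 (mod 313)
103^2 ≡ 280 (mod 313)
103^3 ≡ 44 (mod 313)
103^4 ≡ 150 (mod 313)
103^6 ≡ 58 (mod 313)
103^8 ≡ 277 (mod 313)
103^12 ≡ 234 (mod 313)
103^13 ≡ 1 (mod 313) ✓
The order of 103 is 13, so the subgroup it generates has 13 elements.
[(Z/313Z)^× : ⟨103⟩] = 312/13 = 24.

24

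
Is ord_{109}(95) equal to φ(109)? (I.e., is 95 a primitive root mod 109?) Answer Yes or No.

Yes

φ(109) = 109 − 1 = 108 = 2^2 · 3^3.
It suffices to check that the order of 95 is not a proper divisor of 108: compute 95^(108/q) for q ∈ {2, 3}.
95^54 ≡ 108 (mod 109)  [q = 2: ≢ 1 ✓]
95^36 ≡ 63 (mod 109)  [q = 3: ≢ 1 ✓]
All checks pass, so 95 has order 108 and is a primitive root modulo 109.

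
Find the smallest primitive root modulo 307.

5

φ(307) = 307 − 1 = 306 = 2 · 3^2 · 17.
g is a primitive root iff g^(306/q) ≢ 1 (mod 307) for each prime q ∈ {2, 3, 17}.
g = 2: 2^153 ≡ 306; 2^102 ≡ 1 — hits 1, so not a primitive root.
g = 3: 3^153 ≡ 306; 3^102 ≡ 1 — hits 1, so not a primitive root.
g = 4: 4^153 ≡ 1 — hits 1, so not a primitive root.
g = 5: 5^153 ≡ 306; 5^102 ≡ 289; 5^18 ≡ 81 — none is 1, so 5 is a primitive root.
Hence the least primitive root of 307 is 5.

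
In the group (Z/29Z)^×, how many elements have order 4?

φ(29) = 29 − 1 = 28 = 2^2 · 7.
In a cyclic group of order 28, there are φ(d) elements of order d for each divisor d of 28, and zero for non-divisors.
4 = 2^2 divides 28, and φ(4) = 2.

2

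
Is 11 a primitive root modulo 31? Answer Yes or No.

Yes

φ(31) = 31 − 1 = 30 = 2 · 3 · 5.
It suffices to check that the order of 11 is not a proper divisor of 30: compute 11^(30/q) for q ∈ {2, 3, 5}.
11^15 ≡ 30 (mod 31)  [q = 2: ≢ 1 ✓]
11^10 ≡ 5 (mod 31)  [q = 3: ≢ 1 ✓]
11^6 ≡ 4 (mod 31)  [q = 5: ≢ 1 ✓]
All checks pass, so 11 has order 30 and is a primitive root modulo 31.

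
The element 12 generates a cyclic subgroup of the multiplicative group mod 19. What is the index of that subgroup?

3

ord(12) | φ(19) = 19 − 1 = 18 = 2 · 3^2.
Divisors of 18: 1, 2, 3, 6, 9, 18.
Evaluate successive powers at the divisors of 18:
12^1 ≡ 12 (mod 19)
12^2 ≡ 11 (mod 19)
12^3 ≡ 18 (mod 19)
12^6 ≡ 1 (mod 19) ✓
Thus |⟨12⟩| = ord(12) = 6.
[(Z/19Z)^× : ⟨12⟩] = 18/6 = 3.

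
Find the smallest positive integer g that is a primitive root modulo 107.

φ(107) = 107 − 1 = 106 = 2 · 53.
g is a primitive root iff g^(106/q) ≢ 1 (mod 107) for each prime q ∈ {2, 53}.
g = 2: 2^53 ≡ 106; 2^2 ≡ 4 — none is 1, so 2 is a primitive root.
The smallest primitive root modulo 107 is 2.

2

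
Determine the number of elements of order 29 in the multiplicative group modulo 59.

φ(59) = 59 − 1 = 58 = 2 · 29.
(Z/59Z)^× is cyclic (|G| = 58); a cyclic group of order m has exactly φ(d) elements of each order d | m, and none otherwise.
29 | 58, and φ(29) = 29 − 1 = 28.

28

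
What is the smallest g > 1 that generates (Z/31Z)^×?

3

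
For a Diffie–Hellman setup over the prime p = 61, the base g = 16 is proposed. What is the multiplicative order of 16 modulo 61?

15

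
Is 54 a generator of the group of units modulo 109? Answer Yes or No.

No

φ(109) = 109 − 1 = 108 = 2^2 · 3^3.
54 is a primitive root mod 109 iff 54^(φ(109)/q) ≢ 1 for every prime q | φ(109), i.e. q ∈ {2, 3}.
54^54 ≡ 108 (mod 109)  [q = 2: ≢ 1 ✓]
54^36 ≡ 1 (mod 109)  [q = 3: ≡ 1 ✗]
Since 54^36 ≡ 1, the order of 54 divides 36 < 108, so 54 is not a primitive root.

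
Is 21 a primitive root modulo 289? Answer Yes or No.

No

φ(289) = φ(17^2) = 17·(17−1) = 272 = 2^4 · 17.
It suffices to check that the order of 21 is not a proper divisor of 272: compute 21^(272/q) for q ∈ {2, 17}.
21^136 ≡ 1 (mod 289)  [q = 2: ≡ 1 ✗]
21^16 ≡ 222 (mod 289)  [q = 17: ≢ 1 ✓]
The check at q = 2 fails, so 21 generates a proper subgroup.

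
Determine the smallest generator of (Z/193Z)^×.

5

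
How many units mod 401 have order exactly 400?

φ(401) = 401 − 1 = 400 = 2^4 · 5^2.
(Z/401Z)^× is cyclic (|G| = 400); a cyclic group of order m has exactly φ(d) elements of each order d | m, and none otherwise.
400 = 2^4 · 5^2 divides 400, and φ(400) = 160.

160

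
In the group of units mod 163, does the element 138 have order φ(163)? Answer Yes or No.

No

φ(163) = 163 − 1 = 162 = 2 · 3^4.
138 is a primitive root mod 163 iff 138^(φ(163)/q) ≢ 1 for every prime q | φ(163), i.e. q ∈ {2, 3}.
138^81 ≡ 162 (mod 163)  [q = 2: ≢ 1 ✓]
138^54 ≡ 1 (mod 163)  [q = 3: ≡ 1 ✗]
138^54 ≡ 1 shows ord(138) | 54, strictly less than φ(163); not a primitive root.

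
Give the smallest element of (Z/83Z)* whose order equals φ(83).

2

φ(83) = 83 − 1 = 82 = 2 · 41.
g is a primitive root iff g^(82/q) ≢ 1 (mod 83) for each prime q ∈ {2, 41}.
g = 2: 2^41 ≡ 82; 2^2 ≡ 4 — none is 1, so 2 is a primitive root.
So 2 is the smallest generator of (Z/83Z)^×.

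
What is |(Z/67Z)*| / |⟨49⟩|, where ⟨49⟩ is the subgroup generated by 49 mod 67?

2

Since 49 ∈ (Z/67Z)^×, its order divides φ(67) = 67 − 1 = 66 = 2 · 3 · 11.
Divisors of 66: 1, 2, 3, 6, 11, 22, 33, 66.
Compute 49^d (mod 67) for the divisors d until we hit 1:
49^1 ≡ 49 (mod 67)
49^2 ≡ 56 (mod 67)
49^3 ≡ 64 (mod 67)
49^6 ≡ 9 (mod 67)
49^11 ≡ 29 (mod 67)
49^22 ≡ 37 (mod 67)
49^33 ≡ 1 (mod 67) ✓
So ord_67(49) = 33, hence |⟨49⟩| = 33.
[(Z/67Z)^× : ⟨49⟩] = 66/33 = 2.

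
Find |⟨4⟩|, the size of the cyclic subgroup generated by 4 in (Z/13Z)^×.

ord(4) | φ(13) = 13 − 1 = 12 = 2^2 · 3.
Divisors of 12: 1, 2, 3, 4, 6, 12.
Compute 4^d (mod 13) for the divisors d until we hit 1:
4^1 ≡ 4
4^2 ≡ 3
4^3 ≡ 12
4^4 ≡ 9
4^6 ≡ 1
The smallest such exponent is 6, so the order of 4 is 6.

6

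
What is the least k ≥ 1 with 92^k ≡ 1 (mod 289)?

272

By Lagrange's theorem, ord_289(92) divides φ(289) = φ(17^2) = 17·(17−1) = 272 = 2^4 · 17.
Divisors of 272: 1, 2, 4, 8, 16, 17, 34, 68, 136, 272.
Test each divisor d:
92^1 ≡ 92 (mod 289)
92^2 ≡ 83 (mod 289)
92^4 ≡ 242 (mod 289)
92^8 ≡ 186 (mod 289)
92^16 ≡ 205 (mod 289)
92^17 ≡ 75 (mod 289)
92^34 ≡ 134 (mod 289)
92^68 ≡ 38 (mod 289)
92^136 ≡ 288 (mod 289)
92^272 ≡ 1 (mod 289) ✓
Therefore the multiplicative order of 92 modulo 289 is 272.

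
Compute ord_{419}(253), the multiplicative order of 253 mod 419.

By Lagrange's theorem, ord_419(253) divides φ(419) = 419 − 1 = 418 = 2 · 11 · 19.
Divisors of 418: 1, 2, 11, 19, 22, 38, 209, 418.
Test each divisor d:
253^1 ≡ 253 (mod 419)
253^2 ≡ 321 (mod 419)
253^11 ≡ 113 (mod 419)
253^19 ≡ 290 (mod 419)
253^22 ≡ 199 (mod 419)
253^38 ≡ 300 (mod 419)
253^209 ≡ 418 (mod 419)
253^418 ≡ 1 (mod 419) ✓
Hence ord(253) = 418.

418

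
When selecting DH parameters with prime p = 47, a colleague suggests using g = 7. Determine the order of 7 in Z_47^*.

The order of 7 must divide φ(47) = 47 − 1 = 46 = 2 · 23.
Divisors of 46: 1, 2, 23, 46.
Test each divisor d:
7^1 ≡ 7 (mod 47)
7^2 ≡ 2 (mod 47)
7^23 ≡ 1 (mod 47) ✓
The smallest such exponent is 23, so the order of 7 is 23.

23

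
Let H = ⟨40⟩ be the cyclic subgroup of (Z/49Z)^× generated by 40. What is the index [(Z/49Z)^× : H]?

1

Since 40 ∈ (Z/49Z)^×, its order divides φ(49) = φ(7^2) = 7·(7−1) = 42 = 2 · 3 · 7.
Divisors of 42: 1, 2, 3, 6, 7, 14, 21, 42.
Test each divisor d:
40^1 ≡ 40 (mod 49)
40^2 ≡ 32 (mod 49)
40^3 ≡ 6 (mod 49)
40^6 ≡ 36 (mod 49)
40^7 ≡ 19 (mod 49)
40^14 ≡ 18 (mod 49)
40^21 ≡ 48 (mod 49)
40^42 ≡ 1 (mod 49) ✓
Thus |⟨40⟩| = ord(40) = 42.
[(Z/49Z)^× : ⟨40⟩] = 42/42 = 1.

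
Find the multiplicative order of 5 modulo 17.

16

By Lagrange's theorem, ord_17(5) divides φ(17) = 17 − 1 = 16 = 2^4.
Divisors of 16: 1, 2, 4, 8, 16.
Evaluate successive powers at the divisors of 16:
5^1 ≡ 5
5^2 ≡ 8
5^4 ≡ 13
5^8 ≡ 16
5^16 ≡ 1
The smallest such exponent is 16, so the order of 5 is 16.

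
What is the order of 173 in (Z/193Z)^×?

64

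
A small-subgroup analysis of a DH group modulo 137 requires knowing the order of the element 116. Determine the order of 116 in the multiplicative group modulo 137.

136

ord(116) | φ(137) = 137 − 1 = 136 = 2^3 · 17.
Divisors of 136: 1, 2, 4, 8, 17, 34, 68, 136.
Compute 116^d (mod 137) for the divisors d until we hit 1:
116^1 ≡ 116 (mod 137)
116^2 ≡ 30 (mod 137)
116^4 ≡ 78 (mod 137)
116^8 ≡ 56 (mod 137)
116^17 ≡ 41 (mod 137)
116^34 ≡ 37 (mod 137)
116^68 ≡ 136 (mod 137)
116^136 ≡ 1 (mod 137) ✓
The smallest such exponent is 136, so the order of 116 is 136.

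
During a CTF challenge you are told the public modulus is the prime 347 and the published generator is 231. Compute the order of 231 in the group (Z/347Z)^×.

346

Since 231 ∈ (Z/347Z)^×, its order divides φ(347) = 347 − 1 = 346 = 2 · 173.
Divisors of 346: 1, 2, 173, 346.
Check 231^d mod 347 for each divisor in increasing order:
231^1 ≡ 231 (mod 347)
231^2 ≡ 270 (mod 347)
231^173 ≡ 346 (mod 347)
231^346 ≡ 1 (mod 347) ✓
Hence ord(231) = 346.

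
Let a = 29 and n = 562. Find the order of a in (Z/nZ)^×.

By Lagrange's theorem, ord_562(29) divides φ(562) = φ(2)·φ(281) = 1·280 = 280 = 2^3 · 5 · 7.
Divisors of 280: 1, 2, 4, 5, 7, 8, 10, 14, 20, 28, 35, 40, 56, 70, 140, 280.
Compute 29^d (mod 562) for the divisors d until we hit 1:
29^1 ≡ 29
29^2 ≡ 279
29^4 ≡ 285
29^5 ≡ 397
29^7 ≡ 49
29^8 ≡ 297
29^10 ≡ 249
29^14 ≡ 153
29^20 ≡ 181
29^28 ≡ 367
29^35 ≡ 561
29^40 ≡ 165
29^56 ≡ 371
29^70 ≡ 1
Therefore the multiplicative order of 29 modulo 562 is 70.

70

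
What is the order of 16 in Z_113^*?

7

Since 16 ∈ (Z/113Z)^×, its order divides φ(113) = 113 − 1 = 112 = 2^4 · 7.
Divisors of 112: 1, 2, 4, 7, 8, 14, 16, 28, 56, 112.
Test each divisor d:
16^1 ≡ 16
16^2 ≡ 30
16^4 ≡ 109
16^7 ≡ 1
The smallest such exponent is 7, so the order of 16 is 7.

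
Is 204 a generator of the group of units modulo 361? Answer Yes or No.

Yes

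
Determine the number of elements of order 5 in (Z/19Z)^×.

φ(19) = 19 − 1 = 18 = 2 · 3^2.
Since (Z/19Z)^× is cyclic of order 18, the number of elements of order d is φ(d) when d | 18 and 0 otherwise.
5 does not divide 18, so no element of (Z/19Z)^× has order 5.

0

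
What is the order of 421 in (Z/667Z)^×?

308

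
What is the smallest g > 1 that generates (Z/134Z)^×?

7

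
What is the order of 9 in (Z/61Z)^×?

ord(9) | φ(61) = 61 − 1 = 60 = 2^2 · 3 · 5.
Divisors of 60: 1, 2, 3, 4, 5, 6, 10, 12, 15, 20, 30, 60.
Evaluate successive powers at the divisors of 60:
9^1 ≡ 9 (mod 61)
9^2 ≡ 20 (mod 61)
9^3 ≡ 58 (mod 61)
9^4 ≡ 34 (mod 61)
9^5 ≡ 1 (mod 61) ✓
The smallest such exponent is 5, so the order of 9 is 5.

5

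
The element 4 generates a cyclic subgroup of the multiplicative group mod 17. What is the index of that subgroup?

The order of 4 must divide φ(17) = 17 − 1 = 16 = 2^4.
Divisors of 16: 1, 2, 4, 8, 16.
Evaluate successive powers at the divisors of 16:
4^1 ≡ 4 (mod 17)
4^2 ≡ 16 (mod 17)
4^4 ≡ 1 (mod 17) ✓
Thus |⟨4⟩| = ord(4) = 4.
The index is φ(17) / ord(4) = 16 / 4 = 4.

4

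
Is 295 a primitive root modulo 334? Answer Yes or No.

No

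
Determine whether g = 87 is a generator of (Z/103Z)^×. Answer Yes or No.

Yes

φ(103) = 103 − 1 = 102 = 2 · 3 · 17.
It suffices to check that the order of 87 is not a proper divisor of 102: compute 87^(102/q) for q ∈ {2, 3, 17}.
87^51 ≡ 102 (mod 103)  [q = 2: ≢ 1 ✓]
87^34 ≡ 46 (mod 103)  [q = 3: ≢ 1 ✓]
87^6 ≡ 61 (mod 103)  [q = 17: ≢ 1 ✓]
All checks pass, so 87 has order 102 and is a primitive root modulo 103.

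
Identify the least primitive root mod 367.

φ(367) = 367 − 1 = 366 = 2 · 3 · 61.
g is a primitive root iff g^(366/q) ≢ 1 (mod 367) for each prime q ∈ {2, 3, 61}.
g = 2: 2^183 ≡ 1 — hits 1, so not a primitive root.
g = 3: 3^183 ≡ 366; 3^122 ≡ 1 — hits 1, so not a primitive root.
g = 4: 4^183 ≡ 1 — hits 1, so not a primitive root.
g = 5: 5^183 ≡ 366; 5^122 ≡ 1 — hits 1, so not a primitive root.
g = 6: 6^183 ≡ 366; 6^122 ≡ 283; 6^6 ≡ 47 — none is 1, so 6 is a primitive root.
So 6 is the smallest generator of (Z/367Z)^×.

6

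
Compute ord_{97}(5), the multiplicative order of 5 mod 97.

96

ord(5) | φ(97) = 97 − 1 = 96 = 2^5 · 3.
Divisors of 96: 1, 2, 3, 4, 6, 8, 12, 16, 24, 32, 48, 96.
Compute 5^d (mod 97) for the divisors d until we hit 1:
5^1 ≡ 5
5^2 ≡ 25
5^3 ≡ 28
5^4 ≡ 43
5^6 ≡ 8
5^8 ≡ 6
5^12 ≡ 64
5^16 ≡ 36
5^24 ≡ 22
5^32 ≡ 35
5^48 ≡ 96
5^96 ≡ 1
Therefore the multiplicative order of 5 modulo 97 is 96.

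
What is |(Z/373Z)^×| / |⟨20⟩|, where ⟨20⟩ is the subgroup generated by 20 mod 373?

3

ord(20) | φ(373) = 373 − 1 = 372 = 2^2 · 3 · 31.
Divisors of 372: 1, 2, 3, 4, 6, 12, 31, 62, 93, 124, 186, 372.
Compute 20^d (mod 373) for the divisors d until we hit 1:
20^1 ≡ 20 (mod 373)
20^2 ≡ 27 (mod 373)
20^3 ≡ 167 (mod 373)
20^4 ≡ 356 (mod 373)
20^6 ≡ 287 (mod 373)
20^12 ≡ 309 (mod 373)
20^31 ≡ 104 (mod 373)
20^62 ≡ 372 (mod 373)
20^93 ≡ 269 (mod 373)
20^124 ≡ 1 (mod 373) ✓
So ord_373(20) = 124, hence |⟨20⟩| = 124.
The index is φ(373) / ord(20) = 372 / 124 = 3.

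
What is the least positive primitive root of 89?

3

φ(89) = 89 − 1 = 88 = 2^3 · 11.
Test candidates g = 2, 3, … against the prime factors q ∈ {2, 11} of φ(89): g is a generator iff g^(88/q) ≢ 1 for every such q.
g = 2: 2^44 ≡ 1 — hits 1, so not a primitive root.
g = 3: 3^44 ≡ 88; 3^8 ≡ 64 — none is 1, so 3 is a primitive root.
So 3 is the smallest generator of (Z/89Z)^×.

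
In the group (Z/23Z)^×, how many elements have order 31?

φ(23) = 23 − 1 = 22 = 2 · 11.
(Z/23Z)^× is cyclic (|G| = 22); a cyclic group of order m has exactly φ(d) elements of each order d | m, and none otherwise.
Since 31 ∤ 22, the count is 0.

0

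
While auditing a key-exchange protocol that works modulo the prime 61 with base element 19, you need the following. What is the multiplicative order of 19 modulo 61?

30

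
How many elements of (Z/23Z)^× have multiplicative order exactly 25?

φ(23) = 23 − 1 = 22 = 2 · 11.
In a cyclic group of order 22, there are φ(d) elements of order d for each divisor d of 22, and zero for non-divisors.
Here 22 is not a multiple of 25, so there are no elements of order 25.

0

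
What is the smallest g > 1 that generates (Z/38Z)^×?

3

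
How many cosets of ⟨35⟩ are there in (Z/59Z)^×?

2

ord(35) | φ(59) = 59 − 1 = 58 = 2 · 29.
Divisors of 58: 1, 2, 29, 58.
Evaluate successive powers at the divisors of 58:
35^1 ≡ 35
35^2 ≡ 45
35^29 ≡ 1
The order of 35 is 29, so the subgroup it generates has 29 elements.
[(Z/59Z)^× : ⟨35⟩] = 58/29 = 2.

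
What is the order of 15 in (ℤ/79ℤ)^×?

26

Since 15 ∈ (Z/79Z)^×, its order divides φ(79) = 79 − 1 = 78 = 2 · 3 · 13.
Divisors of 78: 1, 2, 3, 6, 13, 26, 39, 78.
Test each divisor d:
15^1 ≡ 15 (mod 79)
15^2 ≡ 67 (mod 79)
15^3 ≡ 57 (mod 79)
15^6 ≡ 10 (mod 79)
15^13 ≡ 78 (mod 79)
15^26 ≡ 1 (mod 79) ✓
The smallest such exponent is 26, so the order of 15 is 26.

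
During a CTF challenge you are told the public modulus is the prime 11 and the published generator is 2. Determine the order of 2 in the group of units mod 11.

10

Since 2 ∈ (Z/11Z)^×, its order divides φ(11) = 11 − 1 = 10 = 2 · 5.
Divisors of 10: 1, 2, 5, 10.
Compute 2^d (mod 11) for the divisors d until we hit 1:
2^1 ≡ 2 (mod 11)
2^2 ≡ 4 (mod 11)
2^5 ≡ 10 (mod 11)
2^10 ≡ 1 (mod 11) ✓
Therefore the multiplicative order of 2 modulo 11 is 10.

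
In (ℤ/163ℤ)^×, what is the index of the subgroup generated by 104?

54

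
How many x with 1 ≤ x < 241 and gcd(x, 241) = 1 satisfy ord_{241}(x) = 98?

0

φ(241) = 241 − 1 = 240 = 2^4 · 3 · 5.
Since (Z/241Z)^× is cyclic of order 240, the number of elements of order d is φ(d) when d | 240 and 0 otherwise.
Here 240 is not a multiple of 98, so there are no elements of order 98.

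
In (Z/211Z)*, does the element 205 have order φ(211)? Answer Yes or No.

Yes

φ(211) = 211 − 1 = 210 = 2 · 3 · 5 · 7.
Test 205^(210/q) mod 211 for each prime factor q of 210:
205^105 ≡ 210 (mod 211)  [q = 2: ≢ 1 ✓]
205^70 ≡ 14 (mod 211)  [q = 3: ≢ 1 ✓]
205^42 ≡ 71 (mod 211)  [q = 5: ≢ 1 ✓]
205^30 ≡ 123 (mod 211)  [q = 7: ≢ 1 ✓]
All checks pass, so 205 has order 210 and is a primitive root modulo 211.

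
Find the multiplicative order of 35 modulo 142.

By Lagrange's theorem, ord_142(35) divides φ(142) = φ(2)·φ(71) = 1·70 = 70 = 2 · 5 · 7.
Divisors of 70: 1, 2, 5, 7, 10, 14, 35, 70.
Check 35^d mod 142 for each divisor in increasing order:
35^1 ≡ 35
35^2 ≡ 89
35^5 ≡ 51
35^7 ≡ 137
35^10 ≡ 45
35^14 ≡ 25
35^35 ≡ 141
35^70 ≡ 1
Therefore the multiplicative order of 35 modulo 142 is 70.

70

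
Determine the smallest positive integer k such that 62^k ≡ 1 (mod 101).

20

The order of 62 must divide φ(101) = 101 − 1 = 100 = 2^2 · 5^2.
Divisors of 100: 1, 2, 4, 5, 10, 20, 25, 50, 100.
Evaluate successive powers at the divisors of 100:
62^1 ≡ 62
62^2 ≡ 6
62^4 ≡ 36
62^5 ≡ 10
62^10 ≡ 100
62^20 ≡ 1
So ord_101(62) = 20.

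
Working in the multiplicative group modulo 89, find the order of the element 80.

44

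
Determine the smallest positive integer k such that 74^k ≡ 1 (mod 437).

198

By Lagrange's theorem, ord_437(74) divides φ(437) = φ(19·23) = (19−1)·(23−1) = 18·22 = 396 = 2^2 · 3^2 · 11.
Divisors of 396: 1, 2, 3, 4, 6, 9, 11, 12, 18, 22, 33, 36, 44, 66, 99, 132, 198, 396.
Evaluate successive powers at the divisors of 396:
74^1 ≡ 74 (mod 437)
74^2 ≡ 232 (mod 437)
74^3 ≡ 125 (mod 437)
74^4 ≡ 73 (mod 437)
74^6 ≡ 330 (mod 437)
74^9 ≡ 172 (mod 437)
74^11 ≡ 137 (mod 437)
74^12 ≡ 87 (mod 437)
74^18 ≡ 305 (mod 437)
74^22 ≡ 415 (mod 437)
74^33 ≡ 45 (mod 437)
74^36 ≡ 381 (mod 437)
74^44 ≡ 47 (mod 437)
74^66 ≡ 277 (mod 437)
74^99 ≡ 229 (mod 437)
74^132 ≡ 254 (mod 437)
74^198 ≡ 1 (mod 437) ✓
Hence ord(74) = 198.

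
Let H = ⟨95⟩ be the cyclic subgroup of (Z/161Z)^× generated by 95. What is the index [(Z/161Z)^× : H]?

4

By Lagrange's theorem, ord_161(95) divides φ(161) = φ(7·23) = (7−1)·(23−1) = 6·22 = 132 = 2^2 · 3 · 11.
Divisors of 132: 1, 2, 3, 4, 6, 11, 12, 22, 33, 44, 66, 132.
Check 95^d mod 161 for each divisor in increasing order:
95^1 ≡ 95 (mod 161)
95^2 ≡ 9 (mod 161)
95^3 ≡ 50 (mod 161)
95^4 ≡ 81 (mod 161)
95^6 ≡ 85 (mod 161)
95^11 ≡ 93 (mod 161)
95^12 ≡ 141 (mod 161)
95^22 ≡ 116 (mod 161)
95^33 ≡ 1 (mod 161) ✓
So ord_161(95) = 33, hence |⟨95⟩| = 33.
[(Z/161Z)^× : ⟨95⟩] = 132/33 = 4.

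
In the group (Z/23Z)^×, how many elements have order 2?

1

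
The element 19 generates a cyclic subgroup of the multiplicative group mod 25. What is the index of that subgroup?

By Lagrange's theorem, ord_25(19) divides φ(25) = φ(5^2) = 5·(5−1) = 20 = 2^2 · 5.
Divisors of 20: 1, 2, 4, 5, 10, 20.
Check 19^d mod 25 for each divisor in increasing order:
19^1 ≡ 19
19^2 ≡ 11
19^4 ≡ 21
19^5 ≡ 24
19^10 ≡ 1
So ord_25(19) = 10, hence |⟨19⟩| = 10.
[(Z/25Z)^× : ⟨19⟩] = 20/10 = 2.

2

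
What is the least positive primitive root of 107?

2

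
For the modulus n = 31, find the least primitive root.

φ(31) = 31 − 1 = 30 = 2 · 3 · 5.
g is a primitive root iff g^(30/q) ≢ 1 (mod 31) for each prime q ∈ {2, 3, 5}.
g = 2: 2^15 ≡ 1 — hits 1, so not a primitive root.
g = 3: 3^15 ≡ 30; 3^10 ≡ 25; 3^6 ≡ 16 — none is 1, so 3 is a primitive root.
Hence the least primitive root of 31 is 3.

3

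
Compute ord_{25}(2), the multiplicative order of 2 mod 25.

By Lagrange's theorem, ord_25(2) divides φ(25) = φ(5^2) = 5·(5−1) = 20 = 2^2 · 5.
Divisors of 20: 1, 2, 4, 5, 10, 20.
Evaluate successive powers at the divisors of 20:
2^1 ≡ 2
2^2 ≡ 4
2^4 ≡ 16
2^5 ≡ 7
2^10 ≡ 24
2^20 ≡ 1
Therefore the multiplicative order of 2 modulo 25 is 20.

20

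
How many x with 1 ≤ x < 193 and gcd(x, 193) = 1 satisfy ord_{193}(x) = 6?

φ(193) = 193 − 1 = 192 = 2^6 · 3.
In a cyclic group of order 192, there are φ(d) elements of order d for each divisor d of 192, and zero for non-divisors.
6 = 2 · 3 divides 192, and φ(6) = 2.

2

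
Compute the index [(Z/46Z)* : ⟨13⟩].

Since 13 ∈ (Z/46Z)^×, its order divides φ(46) = φ(2)·φ(23) = 1·22 = 22 = 2 · 11.
Divisors of 22: 1, 2, 11, 22.
Evaluate successive powers at the divisors of 22:
13^1 ≡ 13 (mod 46)
13^2 ≡ 31 (mod 46)
13^11 ≡ 1 (mod 46) ✓
So ord_46(13) = 11, hence |⟨13⟩| = 11.
[(Z/46Z)^× : ⟨13⟩] = 22/11 = 2.

2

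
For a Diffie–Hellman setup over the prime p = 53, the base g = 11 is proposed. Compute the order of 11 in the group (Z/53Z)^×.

ord(11) | φ(53) = 53 − 1 = 52 = 2^2 · 13.
Divisors of 52: 1, 2, 4, 13, 26, 52.
Test each divisor d:
11^1 ≡ 11 (mod 53)
11^2 ≡ 15 (mod 53)
11^4 ≡ 13 (mod 53)
11^13 ≡ 52 (mod 53)
11^26 ≡ 1 (mod 53) ✓
So ord_53(11) = 26.

26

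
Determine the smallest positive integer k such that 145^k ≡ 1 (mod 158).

ord(145) | φ(158) = φ(2)·φ(79) = 1·78 = 78 = 2 · 3 · 13.
Divisors of 78: 1, 2, 3, 6, 13, 26, 39, 78.
Test each divisor d:
145^1 ≡ 145 (mod 158)
145^2 ≡ 11 (mod 158)
145^3 ≡ 15 (mod 158)
145^6 ≡ 67 (mod 158)
145^13 ≡ 103 (mod 158)
145^26 ≡ 23 (mod 158)
145^39 ≡ 157 (mod 158)
145^78 ≡ 1 (mod 158) ✓
So ord_158(145) = 78.

78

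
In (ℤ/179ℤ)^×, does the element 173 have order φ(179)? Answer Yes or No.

φ(179) = 179 − 1 = 178 = 2 · 89.
Test 173^(178/q) mod 179 for each prime factor q of 178:
173^89 ≡ 1 (mod 179)  [q = 2: ≡ 1 ✗]
173^2 ≡ 36 (mod 179)  [q = 89: ≢ 1 ✓]
The check at q = 2 fails, so 173 generates a proper subgroup.

No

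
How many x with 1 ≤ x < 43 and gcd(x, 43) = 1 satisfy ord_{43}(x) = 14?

φ(43) = 43 − 1 = 42 = 2 · 3 · 7.
In a cyclic group of order 42, there are φ(d) elements of order d for each divisor d of 42, and zero for non-divisors.
14 = 2 · 7 divides 42, and φ(14) = 6.

6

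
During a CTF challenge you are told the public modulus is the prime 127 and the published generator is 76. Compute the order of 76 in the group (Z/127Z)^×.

21

The order of 76 must divide φ(127) = 127 − 1 = 126 = 2 · 3^2 · 7.
Divisors of 126: 1, 2, 3, 6, 7, 9, 14, 18, 21, 42, 63, 126.
Compute 76^d (mod 127) for the divisors d until we hit 1:
76^1 ≡ 76 (mod 127)
76^2 ≡ 61 (mod 127)
76^3 ≡ 64 (mod 127)
76^6 ≡ 32 (mod 127)
76^7 ≡ 19 (mod 127)
76^9 ≡ 16 (mod 127)
76^14 ≡ 107 (mod 127)
76^18 ≡ 2 (mod 127)
76^21 ≡ 1 (mod 127) ✓
Therefore the multiplicative order of 76 modulo 127 is 21.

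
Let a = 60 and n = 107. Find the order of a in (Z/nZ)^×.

ord(60) | φ(107) = 107 − 1 = 106 = 2 · 53.
Divisors of 106: 1, 2, 53, 106.
Check 60^d mod 107 for each divisor in increasing order:
60^1 ≡ 60 (mod 107)
60^2 ≡ 69 (mod 107)
60^53 ≡ 106 (mod 107)
60^106 ≡ 1 (mod 107) ✓
The smallest such exponent is 106, so the order of 60 is 106.

106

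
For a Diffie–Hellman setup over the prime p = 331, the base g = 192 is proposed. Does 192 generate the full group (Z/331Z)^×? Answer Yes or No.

φ(331) = 331 − 1 = 330 = 2 · 3 · 5 · 11.
192 is a primitive root mod 331 iff 192^(φ(331)/q) ≢ 1 for every prime q | φ(331), i.e. q ∈ {2, 3, 5, 11}.
192^165 ≡ 330 (mod 331)  [q = 2: ≢ 1 ✓]
192^110 ≡ 299 (mod 331)  [q = 3: ≢ 1 ✓]
192^66 ≡ 124 (mod 331)  [q = 5: ≢ 1 ✓]
192^30 ≡ 270 (mod 331)  [q = 11: ≢ 1 ✓]
All checks pass, so 192 has order 330 and is a primitive root modulo 331.

Yes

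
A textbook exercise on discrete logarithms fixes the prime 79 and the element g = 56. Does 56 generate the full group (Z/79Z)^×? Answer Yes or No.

No

φ(79) = 79 − 1 = 78 = 2 · 3 · 13.
Test 56^(78/q) mod 79 for each prime factor q of 78:
56^39 ≡ 78 (mod 79)  [q = 2: ≢ 1 ✓]
56^26 ≡ 55 (mod 79)  [q = 3: ≢ 1 ✓]
56^6 ≡ 1 (mod 79)  [q = 13: ≡ 1 ✗]
56^6 ≡ 1 shows ord(56) | 6, strictly less than φ(79); not a primitive root.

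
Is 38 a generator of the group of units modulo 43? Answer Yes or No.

No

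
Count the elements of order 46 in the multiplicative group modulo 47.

22

φ(47) = 47 − 1 = 46 = 2 · 23.
In a cyclic group of order 46, there are φ(d) elements of order d for each divisor d of 46, and zero for non-divisors.
46 = 2 · 23 divides 46, and φ(46) = 22.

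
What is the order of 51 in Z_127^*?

42

The order of 51 must divide φ(127) = 127 − 1 = 126 = 2 · 3^2 · 7.
Divisors of 126: 1, 2, 3, 6, 7, 9, 14, 18, 21, 42, 63, 126.
Evaluate successive powers at the divisors of 126:
51^1 ≡ 51
51^2 ≡ 61
51^3 ≡ 63
51^6 ≡ 32
51^7 ≡ 108
51^9 ≡ 111
51^14 ≡ 107
51^18 ≡ 2
51^21 ≡ 126
51^42 ≡ 1
The smallest such exponent is 42, so the order of 51 is 42.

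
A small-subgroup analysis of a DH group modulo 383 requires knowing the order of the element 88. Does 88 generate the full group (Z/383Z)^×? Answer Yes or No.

Yes

φ(383) = 383 − 1 = 382 = 2 · 191.
88 is a primitive root mod 383 iff 88^(φ(383)/q) ≢ 1 for every prime q | φ(383), i.e. q ∈ {2, 191}.
88^191 ≡ 382 (mod 383)  [q = 2: ≢ 1 ✓]
88^2 ≡ 84 (mod 383)  [q = 191: ≢ 1 ✓]
None equal 1, so ord_383(88) = 382: 88 is a primitive root.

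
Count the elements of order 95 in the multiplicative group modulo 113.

0

φ(113) = 113 − 1 = 112 = 2^4 · 7.
Since (Z/113Z)^× is cyclic of order 112, the number of elements of order d is φ(d) when d | 112 and 0 otherwise.
Here 112 is not a multiple of 95, so there are no elements of order 95.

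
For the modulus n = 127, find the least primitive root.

3

φ(127) = 127 − 1 = 126 = 2 · 3^2 · 7.
Test candidates g = 2, 3, … against the prime factors q ∈ {2, 3, 7} of φ(127): g is a generator iff g^(126/q) ≢ 1 for every such q.
g = 2: 2^63 ≡ 1 — hits 1, so not a primitive root.
g = 3: 3^63 ≡ 126; 3^42 ≡ 107; 3^18 ≡ 4 — none is 1, so 3 is a primitive root.
The smallest primitive root modulo 127 is 3.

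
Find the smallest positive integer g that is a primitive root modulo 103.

φ(103) = 103 − 1 = 102 = 2 · 3 · 17.
g is a primitive root iff g^(102/q) ≢ 1 (mod 103) for each prime q ∈ {2, 3, 17}.
g = 2: 2^51 ≡ 1 — hits 1, so not a primitive root.
g = 3: 3^51 ≡ 102; 3^34 ≡ 1 — hits 1, so not a primitive root.
g = 4: 4^51 ≡ 1 — hits 1, so not a primitive root.
g = 5: 5^51 ≡ 102; 5^34 ≡ 56; 5^6 ≡ 72 — none is 1, so 5 is a primitive root.
So 5 is the smallest generator of (Z/103Z)^×.

5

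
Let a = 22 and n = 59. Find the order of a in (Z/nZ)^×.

By Lagrange's theorem, ord_59(22) divides φ(59) = 59 − 1 = 58 = 2 · 29.
Divisors of 58: 1, 2, 29, 58.
Test each divisor d:
22^1 ≡ 22
22^2 ≡ 12
22^29 ≡ 1
Hence ord(22) = 29.

29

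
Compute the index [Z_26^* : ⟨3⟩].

4

Since 3 ∈ (Z/26Z)^×, its order divides φ(26) = φ(2)·φ(13) = 1·12 = 12 = 2^2 · 3.
Divisors of 12: 1, 2, 3, 4, 6, 12.
Test each divisor d:
3^1 ≡ 3 (mod 26)
3^2 ≡ 9 (mod 26)
3^3 ≡ 1 (mod 26) ✓
Thus |⟨3⟩| = ord(3) = 3.
The index is φ(26) / ord(3) = 12 / 3 = 4.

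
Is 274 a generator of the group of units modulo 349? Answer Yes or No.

No

φ(349) = 349 − 1 = 348 = 2^2 · 3 · 29.
274 is a primitive root mod 349 iff 274^(φ(349)/q) ≢ 1 for every prime q | φ(349), i.e. q ∈ {2, 3, 29}.
274^174 ≡ 1 (mod 349)  [q = 2: ≡ 1 ✗]
274^116 ≡ 1 (mod 349)  [q = 3: ≡ 1 ✗]
274^12 ≡ 304 (mod 349)  [q = 29: ≢ 1 ✓]
Since 274^174 ≡ 1, the order of 274 divides 174 < 348, so 274 is not a primitive root.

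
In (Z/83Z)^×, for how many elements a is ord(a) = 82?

φ(83) = 83 − 1 = 82 = 2 · 41.
(Z/83Z)^× is cyclic (|G| = 82); a cyclic group of order m has exactly φ(d) elements of each order d | m, and none otherwise.
82 = 2 · 41 divides 82, and φ(82) = 40.

40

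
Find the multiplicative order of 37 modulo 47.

23

ord(37) | φ(47) = 47 − 1 = 46 = 2 · 23.
Divisors of 46: 1, 2, 23, 46.
Test each divisor d:
37^1 ≡ 37
37^2 ≡ 6
37^23 ≡ 1
The smallest such exponent is 23, so the order of 37 is 23.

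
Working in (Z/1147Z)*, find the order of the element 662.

90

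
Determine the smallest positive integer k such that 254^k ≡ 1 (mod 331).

Since 254 ∈ (Z/331Z)^×, its order divides φ(331) = 331 − 1 = 330 = 2 · 3 · 5 · 11.
Divisors of 330: 1, 2, 3, 5, 6, 10, 11, 15, 22, 30, 33, 55, 66, 110, 165, 330.
Compute 254^d (mod 331) for the divisors d until we hit 1:
254^1 ≡ 254 (mod 331)
254^2 ≡ 302 (mod 331)
254^3 ≡ 247 (mod 331)
254^5 ≡ 119 (mod 331)
254^6 ≡ 105 (mod 331)
254^10 ≡ 259 (mod 331)
254^11 ≡ 248 (mod 331)
254^15 ≡ 38 (mod 331)
254^22 ≡ 269 (mod 331)
254^30 ≡ 120 (mod 331)
254^33 ≡ 181 (mod 331)
254^55 ≡ 32 (mod 331)
254^66 ≡ 323 (mod 331)
254^110 ≡ 31 (mod 331)
254^165 ≡ 330 (mod 331)
254^330 ≡ 1 (mod 331) ✓
Therefore the multiplicative order of 254 modulo 331 is 330.

330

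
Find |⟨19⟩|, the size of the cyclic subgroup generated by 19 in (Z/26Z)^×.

12

By Lagrange's theorem, ord_26(19) divides φ(26) = φ(2)·φ(13) = 1·12 = 12 = 2^2 · 3.
Divisors of 12: 1, 2, 3, 4, 6, 12.
Test each divisor d:
19^1 ≡ 19 (mod 26)
19^2 ≡ 23 (mod 26)
19^3 ≡ 21 (mod 26)
19^4 ≡ 9 (mod 26)
19^6 ≡ 25 (mod 26)
19^12 ≡ 1 (mod 26) ✓
Hence ord(19) = 12.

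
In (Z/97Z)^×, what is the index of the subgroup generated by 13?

ord(13) | φ(97) = 97 − 1 = 96 = 2^5 · 3.
Divisors of 96: 1, 2, 3, 4, 6, 8, 12, 16, 24, 32, 48, 96.
Check 13^d mod 97 for each divisor in increasing order:
13^1 ≡ 13 (mod 97)
13^2 ≡ 72 (mod 97)
13^3 ≡ 63 (mod 97)
13^4 ≡ 43 (mod 97)
13^6 ≡ 89 (mod 97)
13^8 ≡ 6 (mod 97)
13^12 ≡ 64 (mod 97)
13^16 ≡ 36 (mod 97)
13^24 ≡ 22 (mod 97)
13^32 ≡ 35 (mod 97)
13^48 ≡ 96 (mod 97)
13^96 ≡ 1 (mod 97) ✓
Thus |⟨13⟩| = ord(13) = 96.
The index is φ(97) / ord(13) = 96 / 96 = 1.

1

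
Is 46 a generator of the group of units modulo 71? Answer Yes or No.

No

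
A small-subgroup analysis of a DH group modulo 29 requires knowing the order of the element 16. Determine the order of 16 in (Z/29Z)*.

By Lagrange's theorem, ord_29(16) divides φ(29) = 29 − 1 = 28 = 2^2 · 7.
Divisors of 28: 1, 2, 4, 7, 14, 28.
Evaluate successive powers at the divisors of 28:
16^1 ≡ 16
16^2 ≡ 24
16^4 ≡ 25
16^7 ≡ 1
Therefore the multiplicative order of 16 modulo 29 is 7.

7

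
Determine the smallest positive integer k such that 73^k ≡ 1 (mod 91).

12

By Lagrange's theorem, ord_91(73) divides φ(91) = φ(7·13) = (7−1)·(13−1) = 6·12 = 72 = 2^3 · 3^2.
Divisors of 72: 1, 2, 3, 4, 6, 8, 9, 12, 18, 24, 36, 72.
Evaluate successive powers at the divisors of 72:
73^1 ≡ 73 (mod 91)
73^2 ≡ 51 (mod 91)
73^3 ≡ 83 (mod 91)
73^4 ≡ 53 (mod 91)
73^6 ≡ 64 (mod 91)
73^8 ≡ 79 (mod 91)
73^9 ≡ 34 (mod 91)
73^12 ≡ 1 (mod 91) ✓
Hence ord(73) = 12.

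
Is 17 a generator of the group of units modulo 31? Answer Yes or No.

Yes

φ(31) = 31 − 1 = 30 = 2 · 3 · 5.
An element g generates (Z/31Z)^× iff g^(30/q) ≢ 1 (mod 31) for each prime q ∈ {2, 3, 5}.
17^15 ≡ 30 (mod 31)  [q = 2: ≢ 1 ✓]
17^10 ≡ 25 (mod 31)  [q = 3: ≢ 1 ✓]
17^6 ≡ 8 (mod 31)  [q = 5: ≢ 1 ✓]
None equal 1, so ord_31(17) = 30: 17 is a primitive root.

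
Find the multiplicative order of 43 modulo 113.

112

By Lagrange's theorem, ord_113(43) divides φ(113) = 113 − 1 = 112 = 2^4 · 7.
Divisors of 112: 1, 2, 4, 7, 8, 14, 16, 28, 56, 112.
Evaluate successive powers at the divisors of 112:
43^1 ≡ 43 (mod 113)
43^2 ≡ 41 (mod 113)
43^4 ≡ 99 (mod 113)
43^7 ≡ 65 (mod 113)
43^8 ≡ 83 (mod 113)
43^14 ≡ 44 (mod 113)
43^16 ≡ 109 (mod 113)
43^28 ≡ 15 (mod 113)
43^56 ≡ 112 (mod 113)
43^112 ≡ 1 (mod 113) ✓
Therefore the multiplicative order of 43 modulo 113 is 112.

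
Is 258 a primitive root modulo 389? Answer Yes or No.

φ(389) = 389 − 1 = 388 = 2^2 · 97.
258 is a primitive root mod 389 iff 258^(φ(389)/q) ≢ 1 for every prime q | φ(389), i.e. q ∈ {2, 97}.
258^194 ≡ 388 (mod 389)  [q = 2: ≢ 1 ✓]
258^4 ≡ 80 (mod 389)  [q = 97: ≢ 1 ✓]
Every test exponent gives a nontrivial residue, hence 258 generates the full group.

Yes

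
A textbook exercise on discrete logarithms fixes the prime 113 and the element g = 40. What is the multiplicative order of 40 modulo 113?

16

Since 40 ∈ (Z/113Z)^×, its order divides φ(113) = 113 − 1 = 112 = 2^4 · 7.
Divisors of 112: 1, 2, 4, 7, 8, 14, 16, 28, 56, 112.
Test each divisor d:
40^1 ≡ 40 (mod 113)
40^2 ≡ 18 (mod 113)
40^4 ≡ 98 (mod 113)
40^7 ≡ 48 (mod 113)
40^8 ≡ 112 (mod 113)
40^14 ≡ 44 (mod 113)
40^16 ≡ 1 (mod 113) ✓
Therefore the multiplicative order of 40 modulo 113 is 16.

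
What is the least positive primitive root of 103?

5

φ(103) = 103 − 1 = 102 = 2 · 3 · 17.
g is a primitive root iff g^(102/q) ≢ 1 (mod 103) for each prime q ∈ {2, 3, 17}.
g = 2: 2^51 ≡ 1 — hits 1, so not a primitive root.
g = 3: 3^51 ≡ 102; 3^34 ≡ 1 — hits 1, so not a primitive root.
g = 4: 4^51 ≡ 1 — hits 1, so not a primitive root.
g = 5: 5^51 ≡ 102; 5^34 ≡ 56; 5^6 ≡ 72 — none is 1, so 5 is a primitive root.
The smallest primitive root modulo 103 is 5.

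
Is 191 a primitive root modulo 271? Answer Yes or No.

No

φ(271) = 271 − 1 = 270 = 2 · 3^3 · 5.
191 is a primitive root mod 271 iff 191^(φ(271)/q) ≢ 1 for every prime q | φ(271), i.e. q ∈ {2, 3, 5}.
191^135 ≡ 270 (mod 271)  [q = 2: ≢ 1 ✓]
191^90 ≡ 1 (mod 271)  [q = 3: ≡ 1 ✗]
191^54 ≡ 10 (mod 271)  [q = 5: ≢ 1 ✓]
The check at q = 3 fails, so 191 generates a proper subgroup.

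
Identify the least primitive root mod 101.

2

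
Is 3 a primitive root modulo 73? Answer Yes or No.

φ(73) = 73 − 1 = 72 = 2^3 · 3^2.
Test 3^(72/q) mod 73 for each prime factor q of 72:
3^36 ≡ 1 (mod 73)  [q = 2: ≡ 1 ✗]
3^24 ≡ 1 (mod 73)  [q = 3: ≡ 1 ✗]
Since 3^36 ≡ 1, the order of 3 divides 36 < 72, so 3 is not a primitive root.

No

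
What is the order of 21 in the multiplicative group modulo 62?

Since 21 ∈ (Z/62Z)^×, its order divides φ(62) = φ(2)·φ(31) = 1·30 = 30 = 2 · 3 · 5.
Divisors of 30: 1, 2, 3, 5, 6, 10, 15, 30.
Test each divisor d:
21^1 ≡ 21 (mod 62)
21^2 ≡ 7 (mod 62)
21^3 ≡ 23 (mod 62)
21^5 ≡ 37 (mod 62)
21^6 ≡ 33 (mod 62)
21^10 ≡ 5 (mod 62)
21^15 ≡ 61 (mod 62)
21^30 ≡ 1 (mod 62) ✓
The smallest such exponent is 30, so the order of 21 is 30.

30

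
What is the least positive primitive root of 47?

φ(47) = 47 − 1 = 46 = 2 · 23.
g is a primitive root iff g^(46/q) ≢ 1 (mod 47) for each prime q ∈ {2, 23}.
g = 2: 2^23 ≡ 1 — hits 1, so not a primitive root.
g = 3: 3^23 ≡ 1 — hits 1, so not a primitive root.
g = 4: 4^23 ≡ 1 — hits 1, so not a primitive root.
g = 5: 5^23 ≡ 46; 5^2 ≡ 25 — none is 1, so 5 is a primitive root.
So 5 is the smallest generator of (Z/47Z)^×.

5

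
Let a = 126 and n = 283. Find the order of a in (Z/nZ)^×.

282

Since 126 ∈ (Z/283Z)^×, its order divides φ(283) = 283 − 1 = 282 = 2 · 3 · 47.
Divisors of 282: 1, 2, 3, 6, 47, 94, 141, 282.
Test each divisor d:
126^1 ≡ 126
126^2 ≡ 28
126^3 ≡ 132
126^6 ≡ 161
126^47 ≡ 239
126^94 ≡ 238
126^141 ≡ 282
126^282 ≡ 1
Hence ord(126) = 282.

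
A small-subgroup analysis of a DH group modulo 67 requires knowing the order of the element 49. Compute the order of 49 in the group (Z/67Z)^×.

By Lagrange's theorem, ord_67(49) divides φ(67) = 67 − 1 = 66 = 2 · 3 · 11.
Divisors of 66: 1, 2, 3, 6, 11, 22, 33, 66.
Test each divisor d:
49^1 ≡ 49 (mod 67)
49^2 ≡ 56 (mod 67)
49^3 ≡ 64 (mod 67)
49^6 ≡ 9 (mod 67)
49^11 ≡ 29 (mod 67)
49^22 ≡ 37 (mod 67)
49^33 ≡ 1 (mod 67) ✓
So ord_67(49) = 33.

33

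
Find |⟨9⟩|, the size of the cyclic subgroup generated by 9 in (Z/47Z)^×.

ord(9) | φ(47) = 47 − 1 = 46 = 2 · 23.
Divisors of 46: 1, 2, 23, 46.
Check 9^d mod 47 for each divisor in increasing order:
9^1 ≡ 9 (mod 47)
9^2 ≡ 34 (mod 47)
9^23 ≡ 1 (mod 47) ✓
Hence ord(9) = 23.

23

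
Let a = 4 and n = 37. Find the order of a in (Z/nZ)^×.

Since 4 ∈ (Z/37Z)^×, its order divides φ(37) = 37 − 1 = 36 = 2^2 · 3^2.
Divisors of 36: 1, 2, 3, 4, 6, 9, 12, 18, 36.
Test each divisor d:
4^1 ≡ 4 (mod 37)
4^2 ≡ 16 (mod 37)
4^3 ≡ 27 (mod 37)
4^4 ≡ 34 (mod 37)
4^6 ≡ 26 (mod 37)
4^9 ≡ 36 (mod 37)
4^12 ≡ 10 (mod 37)
4^18 ≡ 1 (mod 37) ✓
So ord_37(4) = 18.

18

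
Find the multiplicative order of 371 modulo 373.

372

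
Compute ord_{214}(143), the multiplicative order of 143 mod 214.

53

The order of 143 must divide φ(214) = φ(2)·φ(107) = 1·106 = 106 = 2 · 53.
Divisors of 106: 1, 2, 53, 106.
Check 143^d mod 214 for each divisor in increasing order:
143^1 ≡ 143 (mod 214)
143^2 ≡ 119 (mod 214)
143^53 ≡ 1 (mod 214) ✓
So ord_214(143) = 53.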